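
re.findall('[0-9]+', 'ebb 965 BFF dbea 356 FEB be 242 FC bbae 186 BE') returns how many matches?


Pattern '[0-9]+' finds one or more digits.
Text: 'ebb 965 BFF dbea 356 FEB be 242 FC bbae 186 BE'
Scanning for matches:
  Match 1: '965'
  Match 2: '356'
  Match 3: '242'
  Match 4: '186'
Total matches: 4

4


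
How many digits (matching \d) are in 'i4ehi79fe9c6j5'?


\d matches any digit 0-9.
Scanning 'i4ehi79fe9c6j5':
  pos 1: '4' -> DIGIT
  pos 5: '7' -> DIGIT
  pos 6: '9' -> DIGIT
  pos 9: '9' -> DIGIT
  pos 11: '6' -> DIGIT
  pos 13: '5' -> DIGIT
Digits found: ['4', '7', '9', '9', '6', '5']
Total: 6

6


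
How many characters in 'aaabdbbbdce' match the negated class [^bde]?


Negated class [^bde] matches any char NOT in {b, d, e}
Scanning 'aaabdbbbdce':
  pos 0: 'a' -> MATCH
  pos 1: 'a' -> MATCH
  pos 2: 'a' -> MATCH
  pos 3: 'b' -> no (excluded)
  pos 4: 'd' -> no (excluded)
  pos 5: 'b' -> no (excluded)
  pos 6: 'b' -> no (excluded)
  pos 7: 'b' -> no (excluded)
  pos 8: 'd' -> no (excluded)
  pos 9: 'c' -> MATCH
  pos 10: 'e' -> no (excluded)
Total matches: 4

4


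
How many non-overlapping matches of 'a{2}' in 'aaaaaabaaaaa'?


Pattern 'a{2}' matches exactly 2 consecutive a's (greedy, non-overlapping).
String: 'aaaaaabaaaaa'
Scanning for runs of a's:
  Run at pos 0: 'aaaaaa' (length 6) -> 3 match(es)
  Run at pos 7: 'aaaaa' (length 5) -> 2 match(es)
Matches found: ['aa', 'aa', 'aa', 'aa', 'aa']
Total: 5

5


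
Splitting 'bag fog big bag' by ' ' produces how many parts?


Splitting by ' ' breaks the string at each occurrence of the separator.
Text: 'bag fog big bag'
Parts after split:
  Part 1: 'bag'
  Part 2: 'fog'
  Part 3: 'big'
  Part 4: 'bag'
Total parts: 4

4


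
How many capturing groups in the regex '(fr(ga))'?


To count capturing groups, count each '(' that starts a group.
Pattern: '(fr(ga))'
Walking through the pattern:
  Position 0: '(' -> group #1
  Position 3: '(' -> group #2
Total capturing groups: 2

2


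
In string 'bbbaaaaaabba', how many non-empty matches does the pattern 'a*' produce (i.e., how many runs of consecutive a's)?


Pattern 'a*' matches zero or more a's. We want non-empty runs of consecutive a's.
String: 'bbbaaaaaabba'
Walking through the string to find runs of a's:
  Run 1: positions 3-8 -> 'aaaaaa'
  Run 2: positions 11-11 -> 'a'
Non-empty runs found: ['aaaaaa', 'a']
Count: 2

2


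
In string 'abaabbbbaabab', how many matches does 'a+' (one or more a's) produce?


Pattern 'a+' matches one or more consecutive a's.
String: 'abaabbbbaabab'
Scanning for runs of a:
  Match 1: 'a' (length 1)
  Match 2: 'aa' (length 2)
  Match 3: 'aa' (length 2)
  Match 4: 'a' (length 1)
Total matches: 4

4


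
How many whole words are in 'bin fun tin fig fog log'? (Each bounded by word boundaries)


Word boundaries (\b) mark the start/end of each word.
Text: 'bin fun tin fig fog log'
Splitting by whitespace:
  Word 1: 'bin'
  Word 2: 'fun'
  Word 3: 'tin'
  Word 4: 'fig'
  Word 5: 'fog'
  Word 6: 'log'
Total whole words: 6

6


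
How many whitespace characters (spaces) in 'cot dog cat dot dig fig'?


\s matches whitespace characters (spaces, tabs, etc.).
Text: 'cot dog cat dot dig fig'
This text has 6 words separated by spaces.
Number of spaces = number of words - 1 = 6 - 1 = 5

5


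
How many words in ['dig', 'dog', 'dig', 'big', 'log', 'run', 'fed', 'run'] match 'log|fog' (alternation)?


Alternation 'log|fog' matches either 'log' or 'fog'.
Checking each word:
  'dig' -> no
  'dog' -> no
  'dig' -> no
  'big' -> no
  'log' -> MATCH
  'run' -> no
  'fed' -> no
  'run' -> no
Matches: ['log']
Count: 1

1


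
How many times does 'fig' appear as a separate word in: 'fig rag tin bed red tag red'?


Scanning each word for exact match 'fig':
  Word 1: 'fig' -> MATCH
  Word 2: 'rag' -> no
  Word 3: 'tin' -> no
  Word 4: 'bed' -> no
  Word 5: 'red' -> no
  Word 6: 'tag' -> no
  Word 7: 'red' -> no
Total matches: 1

1


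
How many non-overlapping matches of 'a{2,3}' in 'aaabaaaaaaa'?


Pattern 'a{2,3}' matches between 2 and 3 consecutive a's (greedy).
String: 'aaabaaaaaaa'
Finding runs of a's and applying greedy matching:
  Run at pos 0: 'aaa' (length 3)
  Run at pos 4: 'aaaaaaa' (length 7)
Matches: ['aaa', 'aaa', 'aaa']
Count: 3

3


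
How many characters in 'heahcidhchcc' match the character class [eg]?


Character class [eg] matches any of: {e, g}
Scanning string 'heahcidhchcc' character by character:
  pos 0: 'h' -> no
  pos 1: 'e' -> MATCH
  pos 2: 'a' -> no
  pos 3: 'h' -> no
  pos 4: 'c' -> no
  pos 5: 'i' -> no
  pos 6: 'd' -> no
  pos 7: 'h' -> no
  pos 8: 'c' -> no
  pos 9: 'h' -> no
  pos 10: 'c' -> no
  pos 11: 'c' -> no
Total matches: 1

1


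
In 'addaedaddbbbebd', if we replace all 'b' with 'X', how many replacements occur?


re.sub('b', 'X', text) replaces every occurrence of 'b' with 'X'.
Text: 'addaedaddbbbebd'
Scanning for 'b':
  pos 9: 'b' -> replacement #1
  pos 10: 'b' -> replacement #2
  pos 11: 'b' -> replacement #3
  pos 13: 'b' -> replacement #4
Total replacements: 4

4


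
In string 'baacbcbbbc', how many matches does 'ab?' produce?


Pattern 'ab?' matches 'a' optionally followed by 'b'.
String: 'baacbcbbbc'
Scanning left to right for 'a' then checking next char:
  Match 1: 'a' (a not followed by b)
  Match 2: 'a' (a not followed by b)
Total matches: 2

2


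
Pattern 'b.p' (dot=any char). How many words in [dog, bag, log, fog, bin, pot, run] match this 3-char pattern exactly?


Pattern 'b.p' means: starts with 'b', any single char, ends with 'p'.
Checking each word (must be exactly 3 chars):
  'dog' (len=3): no
  'bag' (len=3): no
  'log' (len=3): no
  'fog' (len=3): no
  'bin' (len=3): no
  'pot' (len=3): no
  'run' (len=3): no
Matching words: []
Total: 0

0


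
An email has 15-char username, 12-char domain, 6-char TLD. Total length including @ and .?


An email address has format: username@domain.tld
Username length: 15
'@' character: 1
Domain length: 12
'.' character: 1
TLD length: 6
Total = 15 + 1 + 12 + 1 + 6 = 35

35


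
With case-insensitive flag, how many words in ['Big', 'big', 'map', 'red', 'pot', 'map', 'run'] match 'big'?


Case-insensitive matching: compare each word's lowercase form to 'big'.
  'Big' -> lower='big' -> MATCH
  'big' -> lower='big' -> MATCH
  'map' -> lower='map' -> no
  'red' -> lower='red' -> no
  'pot' -> lower='pot' -> no
  'map' -> lower='map' -> no
  'run' -> lower='run' -> no
Matches: ['Big', 'big']
Count: 2

2


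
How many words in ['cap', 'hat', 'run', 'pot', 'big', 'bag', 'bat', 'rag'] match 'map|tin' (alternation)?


Alternation 'map|tin' matches either 'map' or 'tin'.
Checking each word:
  'cap' -> no
  'hat' -> no
  'run' -> no
  'pot' -> no
  'big' -> no
  'bag' -> no
  'bat' -> no
  'rag' -> no
Matches: []
Count: 0

0


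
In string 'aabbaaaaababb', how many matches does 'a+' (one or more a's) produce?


Pattern 'a+' matches one or more consecutive a's.
String: 'aabbaaaaababb'
Scanning for runs of a:
  Match 1: 'aa' (length 2)
  Match 2: 'aaaaa' (length 5)
  Match 3: 'a' (length 1)
Total matches: 3

3


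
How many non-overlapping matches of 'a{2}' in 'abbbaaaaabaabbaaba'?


Pattern 'a{2}' matches exactly 2 consecutive a's (greedy, non-overlapping).
String: 'abbbaaaaabaabbaaba'
Scanning for runs of a's:
  Run at pos 0: 'a' (length 1) -> 0 match(es)
  Run at pos 4: 'aaaaa' (length 5) -> 2 match(es)
  Run at pos 10: 'aa' (length 2) -> 1 match(es)
  Run at pos 14: 'aa' (length 2) -> 1 match(es)
  Run at pos 17: 'a' (length 1) -> 0 match(es)
Matches found: ['aa', 'aa', 'aa', 'aa']
Total: 4

4


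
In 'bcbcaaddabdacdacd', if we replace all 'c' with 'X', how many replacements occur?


re.sub('c', 'X', text) replaces every occurrence of 'c' with 'X'.
Text: 'bcbcaaddabdacdacd'
Scanning for 'c':
  pos 1: 'c' -> replacement #1
  pos 3: 'c' -> replacement #2
  pos 12: 'c' -> replacement #3
  pos 15: 'c' -> replacement #4
Total replacements: 4

4


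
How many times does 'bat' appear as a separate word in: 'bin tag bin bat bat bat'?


Scanning each word for exact match 'bat':
  Word 1: 'bin' -> no
  Word 2: 'tag' -> no
  Word 3: 'bin' -> no
  Word 4: 'bat' -> MATCH
  Word 5: 'bat' -> MATCH
  Word 6: 'bat' -> MATCH
Total matches: 3

3


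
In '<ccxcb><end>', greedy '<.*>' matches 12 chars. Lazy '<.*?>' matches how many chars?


Greedy '<.*>' tries to match as MUCH as possible.
Lazy '<.*?>' tries to match as LITTLE as possible.

String: '<ccxcb><end>'
Greedy '<.*>' starts at first '<' and extends to the LAST '>': '<ccxcb><end>' (12 chars)
Lazy '<.*?>' starts at first '<' and stops at the FIRST '>': '<ccxcb>' (7 chars)

7


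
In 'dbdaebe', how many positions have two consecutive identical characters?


Looking for consecutive identical characters in 'dbdaebe':
  pos 0-1: 'd' vs 'b' -> different
  pos 1-2: 'b' vs 'd' -> different
  pos 2-3: 'd' vs 'a' -> different
  pos 3-4: 'a' vs 'e' -> different
  pos 4-5: 'e' vs 'b' -> different
  pos 5-6: 'b' vs 'e' -> different
Consecutive identical pairs: []
Count: 0

0


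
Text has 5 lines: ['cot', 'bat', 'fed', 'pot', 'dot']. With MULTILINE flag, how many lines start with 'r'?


With MULTILINE flag, ^ matches the start of each line.
Lines: ['cot', 'bat', 'fed', 'pot', 'dot']
Checking which lines start with 'r':
  Line 1: 'cot' -> no
  Line 2: 'bat' -> no
  Line 3: 'fed' -> no
  Line 4: 'pot' -> no
  Line 5: 'dot' -> no
Matching lines: []
Count: 0

0


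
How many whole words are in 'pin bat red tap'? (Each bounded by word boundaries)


Word boundaries (\b) mark the start/end of each word.
Text: 'pin bat red tap'
Splitting by whitespace:
  Word 1: 'pin'
  Word 2: 'bat'
  Word 3: 'red'
  Word 4: 'tap'
Total whole words: 4

4


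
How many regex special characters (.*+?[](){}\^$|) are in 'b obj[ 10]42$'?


Regex special characters are: . * + ? [ ] ( ) { } \ ^ $ |
Scanning 'b obj[ 10]42$':
  pos 5: '[' -> SPECIAL
  pos 9: ']' -> SPECIAL
  pos 12: '$' -> SPECIAL
Special chars found: ['[', ']', '$']
Total: 3

3


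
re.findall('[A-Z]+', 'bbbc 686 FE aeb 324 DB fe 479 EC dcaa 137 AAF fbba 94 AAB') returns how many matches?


Pattern '[A-Z]+' finds one or more uppercase letters.
Text: 'bbbc 686 FE aeb 324 DB fe 479 EC dcaa 137 AAF fbba 94 AAB'
Scanning for matches:
  Match 1: 'FE'
  Match 2: 'DB'
  Match 3: 'EC'
  Match 4: 'AAF'
  Match 5: 'AAB'
Total matches: 5

5


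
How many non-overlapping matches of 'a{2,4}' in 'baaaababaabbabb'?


Pattern 'a{2,4}' matches between 2 and 4 consecutive a's (greedy).
String: 'baaaababaabbabb'
Finding runs of a's and applying greedy matching:
  Run at pos 1: 'aaaa' (length 4)
  Run at pos 6: 'a' (length 1)
  Run at pos 8: 'aa' (length 2)
  Run at pos 12: 'a' (length 1)
Matches: ['aaaa', 'aa']
Count: 2

2


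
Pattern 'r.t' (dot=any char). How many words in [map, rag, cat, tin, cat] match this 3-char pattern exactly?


Pattern 'r.t' means: starts with 'r', any single char, ends with 't'.
Checking each word (must be exactly 3 chars):
  'map' (len=3): no
  'rag' (len=3): no
  'cat' (len=3): no
  'tin' (len=3): no
  'cat' (len=3): no
Matching words: []
Total: 0

0


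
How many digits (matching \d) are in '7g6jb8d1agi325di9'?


\d matches any digit 0-9.
Scanning '7g6jb8d1agi325di9':
  pos 0: '7' -> DIGIT
  pos 2: '6' -> DIGIT
  pos 5: '8' -> DIGIT
  pos 7: '1' -> DIGIT
  pos 11: '3' -> DIGIT
  pos 12: '2' -> DIGIT
  pos 13: '5' -> DIGIT
  pos 16: '9' -> DIGIT
Digits found: ['7', '6', '8', '1', '3', '2', '5', '9']
Total: 8

8


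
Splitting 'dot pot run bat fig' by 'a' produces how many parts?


Splitting by 'a' breaks the string at each occurrence of the separator.
Text: 'dot pot run bat fig'
Parts after split:
  Part 1: 'dot pot run b'
  Part 2: 't fig'
Total parts: 2

2


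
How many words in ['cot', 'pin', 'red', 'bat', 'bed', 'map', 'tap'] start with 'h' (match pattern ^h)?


Pattern ^h anchors to start of word. Check which words begin with 'h':
  'cot' -> no
  'pin' -> no
  'red' -> no
  'bat' -> no
  'bed' -> no
  'map' -> no
  'tap' -> no
Matching words: []
Count: 0

0


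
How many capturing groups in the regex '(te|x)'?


To count capturing groups, count each '(' that starts a group.
Pattern: '(te|x)'
Walking through the pattern:
  Position 0: '(' -> group #1
Total capturing groups: 1

1


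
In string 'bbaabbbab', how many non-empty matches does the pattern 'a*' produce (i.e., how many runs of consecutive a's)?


Pattern 'a*' matches zero or more a's. We want non-empty runs of consecutive a's.
String: 'bbaabbbab'
Walking through the string to find runs of a's:
  Run 1: positions 2-3 -> 'aa'
  Run 2: positions 7-7 -> 'a'
Non-empty runs found: ['aa', 'a']
Count: 2

2


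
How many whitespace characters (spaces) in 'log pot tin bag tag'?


\s matches whitespace characters (spaces, tabs, etc.).
Text: 'log pot tin bag tag'
This text has 5 words separated by spaces.
Number of spaces = number of words - 1 = 5 - 1 = 4

4


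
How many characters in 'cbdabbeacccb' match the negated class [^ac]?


Negated class [^ac] matches any char NOT in {a, c}
Scanning 'cbdabbeacccb':
  pos 0: 'c' -> no (excluded)
  pos 1: 'b' -> MATCH
  pos 2: 'd' -> MATCH
  pos 3: 'a' -> no (excluded)
  pos 4: 'b' -> MATCH
  pos 5: 'b' -> MATCH
  pos 6: 'e' -> MATCH
  pos 7: 'a' -> no (excluded)
  pos 8: 'c' -> no (excluded)
  pos 9: 'c' -> no (excluded)
  pos 10: 'c' -> no (excluded)
  pos 11: 'b' -> MATCH
Total matches: 6

6


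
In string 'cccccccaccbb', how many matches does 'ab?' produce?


Pattern 'ab?' matches 'a' optionally followed by 'b'.
String: 'cccccccaccbb'
Scanning left to right for 'a' then checking next char:
  Match 1: 'a' (a not followed by b)
Total matches: 1

1


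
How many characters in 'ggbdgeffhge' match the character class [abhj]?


Character class [abhj] matches any of: {a, b, h, j}
Scanning string 'ggbdgeffhge' character by character:
  pos 0: 'g' -> no
  pos 1: 'g' -> no
  pos 2: 'b' -> MATCH
  pos 3: 'd' -> no
  pos 4: 'g' -> no
  pos 5: 'e' -> no
  pos 6: 'f' -> no
  pos 7: 'f' -> no
  pos 8: 'h' -> MATCH
  pos 9: 'g' -> no
  pos 10: 'e' -> no
Total matches: 2

2


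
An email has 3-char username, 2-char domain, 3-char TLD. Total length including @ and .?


An email address has format: username@domain.tld
Username length: 3
'@' character: 1
Domain length: 2
'.' character: 1
TLD length: 3
Total = 3 + 1 + 2 + 1 + 3 = 10

10


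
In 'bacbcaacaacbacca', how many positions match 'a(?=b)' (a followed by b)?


Lookahead 'a(?=b)' matches 'a' only when followed by 'b'.
String: 'bacbcaacaacbacca'
Checking each position where char is 'a':
  pos 1: 'a' -> no (next='c')
  pos 5: 'a' -> no (next='a')
  pos 6: 'a' -> no (next='c')
  pos 8: 'a' -> no (next='a')
  pos 9: 'a' -> no (next='c')
  pos 12: 'a' -> no (next='c')
Matching positions: []
Count: 0

0


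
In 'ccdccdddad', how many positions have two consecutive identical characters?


Looking for consecutive identical characters in 'ccdccdddad':
  pos 0-1: 'c' vs 'c' -> MATCH ('cc')
  pos 1-2: 'c' vs 'd' -> different
  pos 2-3: 'd' vs 'c' -> different
  pos 3-4: 'c' vs 'c' -> MATCH ('cc')
  pos 4-5: 'c' vs 'd' -> different
  pos 5-6: 'd' vs 'd' -> MATCH ('dd')
  pos 6-7: 'd' vs 'd' -> MATCH ('dd')
  pos 7-8: 'd' vs 'a' -> different
  pos 8-9: 'a' vs 'd' -> different
Consecutive identical pairs: ['cc', 'cc', 'dd', 'dd']
Count: 4

4


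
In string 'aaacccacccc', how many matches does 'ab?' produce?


Pattern 'ab?' matches 'a' optionally followed by 'b'.
String: 'aaacccacccc'
Scanning left to right for 'a' then checking next char:
  Match 1: 'a' (a not followed by b)
  Match 2: 'a' (a not followed by b)
  Match 3: 'a' (a not followed by b)
  Match 4: 'a' (a not followed by b)
Total matches: 4

4


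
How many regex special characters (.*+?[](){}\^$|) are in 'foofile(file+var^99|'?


Regex special characters are: . * + ? [ ] ( ) { } \ ^ $ |
Scanning 'foofile(file+var^99|':
  pos 7: '(' -> SPECIAL
  pos 12: '+' -> SPECIAL
  pos 16: '^' -> SPECIAL
  pos 19: '|' -> SPECIAL
Special chars found: ['(', '+', '^', '|']
Total: 4

4


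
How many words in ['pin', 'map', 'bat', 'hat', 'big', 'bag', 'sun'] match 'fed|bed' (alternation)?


Alternation 'fed|bed' matches either 'fed' or 'bed'.
Checking each word:
  'pin' -> no
  'map' -> no
  'bat' -> no
  'hat' -> no
  'big' -> no
  'bag' -> no
  'sun' -> no
Matches: []
Count: 0

0


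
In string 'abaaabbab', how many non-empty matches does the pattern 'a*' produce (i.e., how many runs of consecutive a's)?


Pattern 'a*' matches zero or more a's. We want non-empty runs of consecutive a's.
String: 'abaaabbab'
Walking through the string to find runs of a's:
  Run 1: positions 0-0 -> 'a'
  Run 2: positions 2-4 -> 'aaa'
  Run 3: positions 7-7 -> 'a'
Non-empty runs found: ['a', 'aaa', 'a']
Count: 3

3


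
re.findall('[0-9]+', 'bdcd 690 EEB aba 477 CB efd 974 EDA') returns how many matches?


Pattern '[0-9]+' finds one or more digits.
Text: 'bdcd 690 EEB aba 477 CB efd 974 EDA'
Scanning for matches:
  Match 1: '690'
  Match 2: '477'
  Match 3: '974'
Total matches: 3

3


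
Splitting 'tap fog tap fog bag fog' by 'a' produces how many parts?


Splitting by 'a' breaks the string at each occurrence of the separator.
Text: 'tap fog tap fog bag fog'
Parts after split:
  Part 1: 't'
  Part 2: 'p fog t'
  Part 3: 'p fog b'
  Part 4: 'g fog'
Total parts: 4

4


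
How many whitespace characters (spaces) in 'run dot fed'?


\s matches whitespace characters (spaces, tabs, etc.).
Text: 'run dot fed'
This text has 3 words separated by spaces.
Number of spaces = number of words - 1 = 3 - 1 = 2

2


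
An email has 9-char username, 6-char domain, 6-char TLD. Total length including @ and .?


An email address has format: username@domain.tld
Username length: 9
'@' character: 1
Domain length: 6
'.' character: 1
TLD length: 6
Total = 9 + 1 + 6 + 1 + 6 = 23

23


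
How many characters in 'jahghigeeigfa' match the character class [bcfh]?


Character class [bcfh] matches any of: {b, c, f, h}
Scanning string 'jahghigeeigfa' character by character:
  pos 0: 'j' -> no
  pos 1: 'a' -> no
  pos 2: 'h' -> MATCH
  pos 3: 'g' -> no
  pos 4: 'h' -> MATCH
  pos 5: 'i' -> no
  pos 6: 'g' -> no
  pos 7: 'e' -> no
  pos 8: 'e' -> no
  pos 9: 'i' -> no
  pos 10: 'g' -> no
  pos 11: 'f' -> MATCH
  pos 12: 'a' -> no
Total matches: 3

3


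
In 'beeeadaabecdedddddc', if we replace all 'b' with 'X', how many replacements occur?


re.sub('b', 'X', text) replaces every occurrence of 'b' with 'X'.
Text: 'beeeadaabecdedddddc'
Scanning for 'b':
  pos 0: 'b' -> replacement #1
  pos 8: 'b' -> replacement #2
Total replacements: 2

2


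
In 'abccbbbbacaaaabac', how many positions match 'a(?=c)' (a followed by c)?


Lookahead 'a(?=c)' matches 'a' only when followed by 'c'.
String: 'abccbbbbacaaaabac'
Checking each position where char is 'a':
  pos 0: 'a' -> no (next='b')
  pos 8: 'a' -> MATCH (next='c')
  pos 10: 'a' -> no (next='a')
  pos 11: 'a' -> no (next='a')
  pos 12: 'a' -> no (next='a')
  pos 13: 'a' -> no (next='b')
  pos 15: 'a' -> MATCH (next='c')
Matching positions: [8, 15]
Count: 2

2


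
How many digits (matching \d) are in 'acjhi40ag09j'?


\d matches any digit 0-9.
Scanning 'acjhi40ag09j':
  pos 5: '4' -> DIGIT
  pos 6: '0' -> DIGIT
  pos 9: '0' -> DIGIT
  pos 10: '9' -> DIGIT
Digits found: ['4', '0', '0', '9']
Total: 4

4


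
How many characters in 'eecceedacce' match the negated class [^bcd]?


Negated class [^bcd] matches any char NOT in {b, c, d}
Scanning 'eecceedacce':
  pos 0: 'e' -> MATCH
  pos 1: 'e' -> MATCH
  pos 2: 'c' -> no (excluded)
  pos 3: 'c' -> no (excluded)
  pos 4: 'e' -> MATCH
  pos 5: 'e' -> MATCH
  pos 6: 'd' -> no (excluded)
  pos 7: 'a' -> MATCH
  pos 8: 'c' -> no (excluded)
  pos 9: 'c' -> no (excluded)
  pos 10: 'e' -> MATCH
Total matches: 6

6


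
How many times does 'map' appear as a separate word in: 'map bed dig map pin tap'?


Scanning each word for exact match 'map':
  Word 1: 'map' -> MATCH
  Word 2: 'bed' -> no
  Word 3: 'dig' -> no
  Word 4: 'map' -> MATCH
  Word 5: 'pin' -> no
  Word 6: 'tap' -> no
Total matches: 2

2


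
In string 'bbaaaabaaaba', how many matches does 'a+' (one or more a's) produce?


Pattern 'a+' matches one or more consecutive a's.
String: 'bbaaaabaaaba'
Scanning for runs of a:
  Match 1: 'aaaa' (length 4)
  Match 2: 'aaa' (length 3)
  Match 3: 'a' (length 1)
Total matches: 3

3


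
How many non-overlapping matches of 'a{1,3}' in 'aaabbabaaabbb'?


Pattern 'a{1,3}' matches between 1 and 3 consecutive a's (greedy).
String: 'aaabbabaaabbb'
Finding runs of a's and applying greedy matching:
  Run at pos 0: 'aaa' (length 3)
  Run at pos 5: 'a' (length 1)
  Run at pos 7: 'aaa' (length 3)
Matches: ['aaa', 'a', 'aaa']
Count: 3

3


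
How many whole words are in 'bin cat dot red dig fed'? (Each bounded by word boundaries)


Word boundaries (\b) mark the start/end of each word.
Text: 'bin cat dot red dig fed'
Splitting by whitespace:
  Word 1: 'bin'
  Word 2: 'cat'
  Word 3: 'dot'
  Word 4: 'red'
  Word 5: 'dig'
  Word 6: 'fed'
Total whole words: 6

6


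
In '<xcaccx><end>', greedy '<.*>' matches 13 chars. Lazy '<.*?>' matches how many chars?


Greedy '<.*>' tries to match as MUCH as possible.
Lazy '<.*?>' tries to match as LITTLE as possible.

String: '<xcaccx><end>'
Greedy '<.*>' starts at first '<' and extends to the LAST '>': '<xcaccx><end>' (13 chars)
Lazy '<.*?>' starts at first '<' and stops at the FIRST '>': '<xcaccx>' (8 chars)

8


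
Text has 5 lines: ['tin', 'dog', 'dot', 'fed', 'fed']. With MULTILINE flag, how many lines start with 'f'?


With MULTILINE flag, ^ matches the start of each line.
Lines: ['tin', 'dog', 'dot', 'fed', 'fed']
Checking which lines start with 'f':
  Line 1: 'tin' -> no
  Line 2: 'dog' -> no
  Line 3: 'dot' -> no
  Line 4: 'fed' -> MATCH
  Line 5: 'fed' -> MATCH
Matching lines: ['fed', 'fed']
Count: 2

2


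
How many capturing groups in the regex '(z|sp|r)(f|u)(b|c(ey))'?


To count capturing groups, count each '(' that starts a group.
Pattern: '(z|sp|r)(f|u)(b|c(ey))'
Walking through the pattern:
  Position 0: '(' -> group #1
  Position 8: '(' -> group #2
  Position 13: '(' -> group #3
  Position 17: '(' -> group #4
Total capturing groups: 4

4


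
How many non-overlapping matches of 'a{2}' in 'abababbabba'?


Pattern 'a{2}' matches exactly 2 consecutive a's (greedy, non-overlapping).
String: 'abababbabba'
Scanning for runs of a's:
  Run at pos 0: 'a' (length 1) -> 0 match(es)
  Run at pos 2: 'a' (length 1) -> 0 match(es)
  Run at pos 4: 'a' (length 1) -> 0 match(es)
  Run at pos 7: 'a' (length 1) -> 0 match(es)
  Run at pos 10: 'a' (length 1) -> 0 match(es)
Matches found: []
Total: 0

0


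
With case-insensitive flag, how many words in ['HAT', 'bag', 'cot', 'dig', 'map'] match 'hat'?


Case-insensitive matching: compare each word's lowercase form to 'hat'.
  'HAT' -> lower='hat' -> MATCH
  'bag' -> lower='bag' -> no
  'cot' -> lower='cot' -> no
  'dig' -> lower='dig' -> no
  'map' -> lower='map' -> no
Matches: ['HAT']
Count: 1

1


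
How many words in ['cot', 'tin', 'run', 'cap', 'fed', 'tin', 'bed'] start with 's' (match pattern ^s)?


Pattern ^s anchors to start of word. Check which words begin with 's':
  'cot' -> no
  'tin' -> no
  'run' -> no
  'cap' -> no
  'fed' -> no
  'tin' -> no
  'bed' -> no
Matching words: []
Count: 0

0


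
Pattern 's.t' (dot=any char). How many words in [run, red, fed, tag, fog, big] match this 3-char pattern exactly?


Pattern 's.t' means: starts with 's', any single char, ends with 't'.
Checking each word (must be exactly 3 chars):
  'run' (len=3): no
  'red' (len=3): no
  'fed' (len=3): no
  'tag' (len=3): no
  'fog' (len=3): no
  'big' (len=3): no
Matching words: []
Total: 0

0


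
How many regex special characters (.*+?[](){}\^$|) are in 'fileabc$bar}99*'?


Regex special characters are: . * + ? [ ] ( ) { } \ ^ $ |
Scanning 'fileabc$bar}99*':
  pos 7: '$' -> SPECIAL
  pos 11: '}' -> SPECIAL
  pos 14: '*' -> SPECIAL
Special chars found: ['$', '}', '*']
Total: 3

3


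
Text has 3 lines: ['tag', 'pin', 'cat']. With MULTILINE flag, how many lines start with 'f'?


With MULTILINE flag, ^ matches the start of each line.
Lines: ['tag', 'pin', 'cat']
Checking which lines start with 'f':
  Line 1: 'tag' -> no
  Line 2: 'pin' -> no
  Line 3: 'cat' -> no
Matching lines: []
Count: 0

0


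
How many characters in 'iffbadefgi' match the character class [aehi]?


Character class [aehi] matches any of: {a, e, h, i}
Scanning string 'iffbadefgi' character by character:
  pos 0: 'i' -> MATCH
  pos 1: 'f' -> no
  pos 2: 'f' -> no
  pos 3: 'b' -> no
  pos 4: 'a' -> MATCH
  pos 5: 'd' -> no
  pos 6: 'e' -> MATCH
  pos 7: 'f' -> no
  pos 8: 'g' -> no
  pos 9: 'i' -> MATCH
Total matches: 4

4


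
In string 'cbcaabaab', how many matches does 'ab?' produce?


Pattern 'ab?' matches 'a' optionally followed by 'b'.
String: 'cbcaabaab'
Scanning left to right for 'a' then checking next char:
  Match 1: 'a' (a not followed by b)
  Match 2: 'ab' (a followed by b)
  Match 3: 'a' (a not followed by b)
  Match 4: 'ab' (a followed by b)
Total matches: 4

4


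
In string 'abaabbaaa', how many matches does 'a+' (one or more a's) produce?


Pattern 'a+' matches one or more consecutive a's.
String: 'abaabbaaa'
Scanning for runs of a:
  Match 1: 'a' (length 1)
  Match 2: 'aa' (length 2)
  Match 3: 'aaa' (length 3)
Total matches: 3

3


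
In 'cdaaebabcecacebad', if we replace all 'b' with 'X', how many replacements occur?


re.sub('b', 'X', text) replaces every occurrence of 'b' with 'X'.
Text: 'cdaaebabcecacebad'
Scanning for 'b':
  pos 5: 'b' -> replacement #1
  pos 7: 'b' -> replacement #2
  pos 14: 'b' -> replacement #3
Total replacements: 3

3


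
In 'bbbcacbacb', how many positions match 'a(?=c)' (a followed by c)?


Lookahead 'a(?=c)' matches 'a' only when followed by 'c'.
String: 'bbbcacbacb'
Checking each position where char is 'a':
  pos 4: 'a' -> MATCH (next='c')
  pos 7: 'a' -> MATCH (next='c')
Matching positions: [4, 7]
Count: 2

2


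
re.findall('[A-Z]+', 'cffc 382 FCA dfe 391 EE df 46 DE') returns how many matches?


Pattern '[A-Z]+' finds one or more uppercase letters.
Text: 'cffc 382 FCA dfe 391 EE df 46 DE'
Scanning for matches:
  Match 1: 'FCA'
  Match 2: 'EE'
  Match 3: 'DE'
Total matches: 3

3


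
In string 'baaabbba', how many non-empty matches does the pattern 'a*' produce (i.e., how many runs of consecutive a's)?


Pattern 'a*' matches zero or more a's. We want non-empty runs of consecutive a's.
String: 'baaabbba'
Walking through the string to find runs of a's:
  Run 1: positions 1-3 -> 'aaa'
  Run 2: positions 7-7 -> 'a'
Non-empty runs found: ['aaa', 'a']
Count: 2

2


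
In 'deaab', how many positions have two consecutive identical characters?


Looking for consecutive identical characters in 'deaab':
  pos 0-1: 'd' vs 'e' -> different
  pos 1-2: 'e' vs 'a' -> different
  pos 2-3: 'a' vs 'a' -> MATCH ('aa')
  pos 3-4: 'a' vs 'b' -> different
Consecutive identical pairs: ['aa']
Count: 1

1


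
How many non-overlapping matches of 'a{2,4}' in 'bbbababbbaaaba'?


Pattern 'a{2,4}' matches between 2 and 4 consecutive a's (greedy).
String: 'bbbababbbaaaba'
Finding runs of a's and applying greedy matching:
  Run at pos 3: 'a' (length 1)
  Run at pos 5: 'a' (length 1)
  Run at pos 9: 'aaa' (length 3)
  Run at pos 13: 'a' (length 1)
Matches: ['aaa']
Count: 1

1


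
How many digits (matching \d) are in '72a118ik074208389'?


\d matches any digit 0-9.
Scanning '72a118ik074208389':
  pos 0: '7' -> DIGIT
  pos 1: '2' -> DIGIT
  pos 3: '1' -> DIGIT
  pos 4: '1' -> DIGIT
  pos 5: '8' -> DIGIT
  pos 8: '0' -> DIGIT
  pos 9: '7' -> DIGIT
  pos 10: '4' -> DIGIT
  pos 11: '2' -> DIGIT
  pos 12: '0' -> DIGIT
  pos 13: '8' -> DIGIT
  pos 14: '3' -> DIGIT
  pos 15: '8' -> DIGIT
  pos 16: '9' -> DIGIT
Digits found: ['7', '2', '1', '1', '8', '0', '7', '4', '2', '0', '8', '3', '8', '9']
Total: 14

14


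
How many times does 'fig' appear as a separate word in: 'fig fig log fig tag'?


Scanning each word for exact match 'fig':
  Word 1: 'fig' -> MATCH
  Word 2: 'fig' -> MATCH
  Word 3: 'log' -> no
  Word 4: 'fig' -> MATCH
  Word 5: 'tag' -> no
Total matches: 3

3


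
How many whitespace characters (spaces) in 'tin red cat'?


\s matches whitespace characters (spaces, tabs, etc.).
Text: 'tin red cat'
This text has 3 words separated by spaces.
Number of spaces = number of words - 1 = 3 - 1 = 2

2


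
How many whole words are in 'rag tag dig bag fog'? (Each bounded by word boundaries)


Word boundaries (\b) mark the start/end of each word.
Text: 'rag tag dig bag fog'
Splitting by whitespace:
  Word 1: 'rag'
  Word 2: 'tag'
  Word 3: 'dig'
  Word 4: 'bag'
  Word 5: 'fog'
Total whole words: 5

5


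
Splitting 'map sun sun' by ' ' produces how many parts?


Splitting by ' ' breaks the string at each occurrence of the separator.
Text: 'map sun sun'
Parts after split:
  Part 1: 'map'
  Part 2: 'sun'
  Part 3: 'sun'
Total parts: 3

3


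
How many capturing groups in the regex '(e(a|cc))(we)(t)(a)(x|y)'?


To count capturing groups, count each '(' that starts a group.
Pattern: '(e(a|cc))(we)(t)(a)(x|y)'
Walking through the pattern:
  Position 0: '(' -> group #1
  Position 2: '(' -> group #2
  Position 9: '(' -> group #3
  Position 13: '(' -> group #4
  Position 16: '(' -> group #5
  Position 19: '(' -> group #6
Total capturing groups: 6

6


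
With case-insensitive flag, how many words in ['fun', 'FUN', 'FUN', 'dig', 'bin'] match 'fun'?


Case-insensitive matching: compare each word's lowercase form to 'fun'.
  'fun' -> lower='fun' -> MATCH
  'FUN' -> lower='fun' -> MATCH
  'FUN' -> lower='fun' -> MATCH
  'dig' -> lower='dig' -> no
  'bin' -> lower='bin' -> no
Matches: ['fun', 'FUN', 'FUN']
Count: 3

3


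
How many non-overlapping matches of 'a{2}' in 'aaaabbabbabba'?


Pattern 'a{2}' matches exactly 2 consecutive a's (greedy, non-overlapping).
String: 'aaaabbabbabba'
Scanning for runs of a's:
  Run at pos 0: 'aaaa' (length 4) -> 2 match(es)
  Run at pos 6: 'a' (length 1) -> 0 match(es)
  Run at pos 9: 'a' (length 1) -> 0 match(es)
  Run at pos 12: 'a' (length 1) -> 0 match(es)
Matches found: ['aa', 'aa']
Total: 2

2


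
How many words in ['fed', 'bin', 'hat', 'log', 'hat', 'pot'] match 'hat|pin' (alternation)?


Alternation 'hat|pin' matches either 'hat' or 'pin'.
Checking each word:
  'fed' -> no
  'bin' -> no
  'hat' -> MATCH
  'log' -> no
  'hat' -> MATCH
  'pot' -> no
Matches: ['hat', 'hat']
Count: 2

2


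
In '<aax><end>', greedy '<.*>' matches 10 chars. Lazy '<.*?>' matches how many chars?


Greedy '<.*>' tries to match as MUCH as possible.
Lazy '<.*?>' tries to match as LITTLE as possible.

String: '<aax><end>'
Greedy '<.*>' starts at first '<' and extends to the LAST '>': '<aax><end>' (10 chars)
Lazy '<.*?>' starts at first '<' and stops at the FIRST '>': '<aax>' (5 chars)

5


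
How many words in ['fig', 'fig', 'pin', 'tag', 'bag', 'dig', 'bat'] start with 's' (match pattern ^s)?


Pattern ^s anchors to start of word. Check which words begin with 's':
  'fig' -> no
  'fig' -> no
  'pin' -> no
  'tag' -> no
  'bag' -> no
  'dig' -> no
  'bat' -> no
Matching words: []
Count: 0

0


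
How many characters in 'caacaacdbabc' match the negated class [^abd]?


Negated class [^abd] matches any char NOT in {a, b, d}
Scanning 'caacaacdbabc':
  pos 0: 'c' -> MATCH
  pos 1: 'a' -> no (excluded)
  pos 2: 'a' -> no (excluded)
  pos 3: 'c' -> MATCH
  pos 4: 'a' -> no (excluded)
  pos 5: 'a' -> no (excluded)
  pos 6: 'c' -> MATCH
  pos 7: 'd' -> no (excluded)
  pos 8: 'b' -> no (excluded)
  pos 9: 'a' -> no (excluded)
  pos 10: 'b' -> no (excluded)
  pos 11: 'c' -> MATCH
Total matches: 4

4


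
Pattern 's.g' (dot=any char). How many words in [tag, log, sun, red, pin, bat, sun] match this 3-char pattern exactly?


Pattern 's.g' means: starts with 's', any single char, ends with 'g'.
Checking each word (must be exactly 3 chars):
  'tag' (len=3): no
  'log' (len=3): no
  'sun' (len=3): no
  'red' (len=3): no
  'pin' (len=3): no
  'bat' (len=3): no
  'sun' (len=3): no
Matching words: []
Total: 0

0


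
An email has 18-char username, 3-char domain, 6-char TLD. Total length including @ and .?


An email address has format: username@domain.tld
Username length: 18
'@' character: 1
Domain length: 3
'.' character: 1
TLD length: 6
Total = 18 + 1 + 3 + 1 + 6 = 29

29


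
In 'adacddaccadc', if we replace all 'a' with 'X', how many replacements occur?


re.sub('a', 'X', text) replaces every occurrence of 'a' with 'X'.
Text: 'adacddaccadc'
Scanning for 'a':
  pos 0: 'a' -> replacement #1
  pos 2: 'a' -> replacement #2
  pos 6: 'a' -> replacement #3
  pos 9: 'a' -> replacement #4
Total replacements: 4

4


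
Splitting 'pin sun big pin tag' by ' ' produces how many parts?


Splitting by ' ' breaks the string at each occurrence of the separator.
Text: 'pin sun big pin tag'
Parts after split:
  Part 1: 'pin'
  Part 2: 'sun'
  Part 3: 'big'
  Part 4: 'pin'
  Part 5: 'tag'
Total parts: 5

5


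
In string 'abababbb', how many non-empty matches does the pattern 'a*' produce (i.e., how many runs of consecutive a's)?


Pattern 'a*' matches zero or more a's. We want non-empty runs of consecutive a's.
String: 'abababbb'
Walking through the string to find runs of a's:
  Run 1: positions 0-0 -> 'a'
  Run 2: positions 2-2 -> 'a'
  Run 3: positions 4-4 -> 'a'
Non-empty runs found: ['a', 'a', 'a']
Count: 3

3


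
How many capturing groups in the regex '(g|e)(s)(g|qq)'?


To count capturing groups, count each '(' that starts a group.
Pattern: '(g|e)(s)(g|qq)'
Walking through the pattern:
  Position 0: '(' -> group #1
  Position 5: '(' -> group #2
  Position 8: '(' -> group #3
Total capturing groups: 3

3


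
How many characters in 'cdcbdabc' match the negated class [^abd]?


Negated class [^abd] matches any char NOT in {a, b, d}
Scanning 'cdcbdabc':
  pos 0: 'c' -> MATCH
  pos 1: 'd' -> no (excluded)
  pos 2: 'c' -> MATCH
  pos 3: 'b' -> no (excluded)
  pos 4: 'd' -> no (excluded)
  pos 5: 'a' -> no (excluded)
  pos 6: 'b' -> no (excluded)
  pos 7: 'c' -> MATCH
Total matches: 3

3


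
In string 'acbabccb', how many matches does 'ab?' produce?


Pattern 'ab?' matches 'a' optionally followed by 'b'.
String: 'acbabccb'
Scanning left to right for 'a' then checking next char:
  Match 1: 'a' (a not followed by b)
  Match 2: 'ab' (a followed by b)
Total matches: 2

2


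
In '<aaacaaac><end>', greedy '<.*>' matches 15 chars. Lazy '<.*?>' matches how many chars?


Greedy '<.*>' tries to match as MUCH as possible.
Lazy '<.*?>' tries to match as LITTLE as possible.

String: '<aaacaaac><end>'
Greedy '<.*>' starts at first '<' and extends to the LAST '>': '<aaacaaac><end>' (15 chars)
Lazy '<.*?>' starts at first '<' and stops at the FIRST '>': '<aaacaaac>' (10 chars)

10


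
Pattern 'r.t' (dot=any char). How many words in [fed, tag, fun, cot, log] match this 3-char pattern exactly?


Pattern 'r.t' means: starts with 'r', any single char, ends with 't'.
Checking each word (must be exactly 3 chars):
  'fed' (len=3): no
  'tag' (len=3): no
  'fun' (len=3): no
  'cot' (len=3): no
  'log' (len=3): no
Matching words: []
Total: 0

0


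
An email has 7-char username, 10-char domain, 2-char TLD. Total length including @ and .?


An email address has format: username@domain.tld
Username length: 7
'@' character: 1
Domain length: 10
'.' character: 1
TLD length: 2
Total = 7 + 1 + 10 + 1 + 2 = 21

21


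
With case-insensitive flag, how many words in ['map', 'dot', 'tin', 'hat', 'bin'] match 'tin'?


Case-insensitive matching: compare each word's lowercase form to 'tin'.
  'map' -> lower='map' -> no
  'dot' -> lower='dot' -> no
  'tin' -> lower='tin' -> MATCH
  'hat' -> lower='hat' -> no
  'bin' -> lower='bin' -> no
Matches: ['tin']
Count: 1

1


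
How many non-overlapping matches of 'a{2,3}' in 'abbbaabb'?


Pattern 'a{2,3}' matches between 2 and 3 consecutive a's (greedy).
String: 'abbbaabb'
Finding runs of a's and applying greedy matching:
  Run at pos 0: 'a' (length 1)
  Run at pos 4: 'aa' (length 2)
Matches: ['aa']
Count: 1

1


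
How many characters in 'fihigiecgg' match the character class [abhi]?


Character class [abhi] matches any of: {a, b, h, i}
Scanning string 'fihigiecgg' character by character:
  pos 0: 'f' -> no
  pos 1: 'i' -> MATCH
  pos 2: 'h' -> MATCH
  pos 3: 'i' -> MATCH
  pos 4: 'g' -> no
  pos 5: 'i' -> MATCH
  pos 6: 'e' -> no
  pos 7: 'c' -> no
  pos 8: 'g' -> no
  pos 9: 'g' -> no
Total matches: 4

4


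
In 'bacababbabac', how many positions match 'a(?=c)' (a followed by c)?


Lookahead 'a(?=c)' matches 'a' only when followed by 'c'.
String: 'bacababbabac'
Checking each position where char is 'a':
  pos 1: 'a' -> MATCH (next='c')
  pos 3: 'a' -> no (next='b')
  pos 5: 'a' -> no (next='b')
  pos 8: 'a' -> no (next='b')
  pos 10: 'a' -> MATCH (next='c')
Matching positions: [1, 10]
Count: 2

2


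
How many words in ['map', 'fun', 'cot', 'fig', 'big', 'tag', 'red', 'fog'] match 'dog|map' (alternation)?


Alternation 'dog|map' matches either 'dog' or 'map'.
Checking each word:
  'map' -> MATCH
  'fun' -> no
  'cot' -> no
  'fig' -> no
  'big' -> no
  'tag' -> no
  'red' -> no
  'fog' -> no
Matches: ['map']
Count: 1

1


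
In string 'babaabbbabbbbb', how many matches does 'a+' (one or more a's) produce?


Pattern 'a+' matches one or more consecutive a's.
String: 'babaabbbabbbbb'
Scanning for runs of a:
  Match 1: 'a' (length 1)
  Match 2: 'aa' (length 2)
  Match 3: 'a' (length 1)
Total matches: 3

3


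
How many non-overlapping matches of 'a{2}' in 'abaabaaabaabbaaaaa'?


Pattern 'a{2}' matches exactly 2 consecutive a's (greedy, non-overlapping).
String: 'abaabaaabaabbaaaaa'
Scanning for runs of a's:
  Run at pos 0: 'a' (length 1) -> 0 match(es)
  Run at pos 2: 'aa' (length 2) -> 1 match(es)
  Run at pos 5: 'aaa' (length 3) -> 1 match(es)
  Run at pos 9: 'aa' (length 2) -> 1 match(es)
  Run at pos 13: 'aaaaa' (length 5) -> 2 match(es)
Matches found: ['aa', 'aa', 'aa', 'aa', 'aa']
Total: 5

5


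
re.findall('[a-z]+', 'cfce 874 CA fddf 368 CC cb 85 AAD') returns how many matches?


Pattern '[a-z]+' finds one or more lowercase letters.
Text: 'cfce 874 CA fddf 368 CC cb 85 AAD'
Scanning for matches:
  Match 1: 'cfce'
  Match 2: 'fddf'
  Match 3: 'cb'
Total matches: 3

3


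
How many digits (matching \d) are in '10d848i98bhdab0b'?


\d matches any digit 0-9.
Scanning '10d848i98bhdab0b':
  pos 0: '1' -> DIGIT
  pos 1: '0' -> DIGIT
  pos 3: '8' -> DIGIT
  pos 4: '4' -> DIGIT
  pos 5: '8' -> DIGIT
  pos 7: '9' -> DIGIT
  pos 8: '8' -> DIGIT
  pos 14: '0' -> DIGIT
Digits found: ['1', '0', '8', '4', '8', '9', '8', '0']
Total: 8

8


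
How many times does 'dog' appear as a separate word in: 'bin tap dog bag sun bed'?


Scanning each word for exact match 'dog':
  Word 1: 'bin' -> no
  Word 2: 'tap' -> no
  Word 3: 'dog' -> MATCH
  Word 4: 'bag' -> no
  Word 5: 'sun' -> no
  Word 6: 'bed' -> no
Total matches: 1

1


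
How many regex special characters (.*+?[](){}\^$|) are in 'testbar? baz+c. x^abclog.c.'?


Regex special characters are: . * + ? [ ] ( ) { } \ ^ $ |
Scanning 'testbar? baz+c. x^abclog.c.':
  pos 7: '?' -> SPECIAL
  pos 12: '+' -> SPECIAL
  pos 14: '.' -> SPECIAL
  pos 17: '^' -> SPECIAL
  pos 24: '.' -> SPECIAL
  pos 26: '.' -> SPECIAL
Special chars found: ['?', '+', '.', '^', '.', '.']
Total: 6

6


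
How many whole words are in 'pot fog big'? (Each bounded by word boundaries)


Word boundaries (\b) mark the start/end of each word.
Text: 'pot fog big'
Splitting by whitespace:
  Word 1: 'pot'
  Word 2: 'fog'
  Word 3: 'big'
Total whole words: 3

3


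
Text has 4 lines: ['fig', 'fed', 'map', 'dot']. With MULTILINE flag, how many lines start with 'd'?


With MULTILINE flag, ^ matches the start of each line.
Lines: ['fig', 'fed', 'map', 'dot']
Checking which lines start with 'd':
  Line 1: 'fig' -> no
  Line 2: 'fed' -> no
  Line 3: 'map' -> no
  Line 4: 'dot' -> MATCH
Matching lines: ['dot']
Count: 1

1
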